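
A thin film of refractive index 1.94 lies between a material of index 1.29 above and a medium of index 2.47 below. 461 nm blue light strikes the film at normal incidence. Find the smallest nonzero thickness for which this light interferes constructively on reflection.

119 nm

Ray reflecting at the top interface goes from n = 1.29 toward n = 1.94: a half-wave phase shift.
Bottom surface (1.94 → 2.47): reflection off a higher-index medium gives a half-wave phase shift.
Zero or two π shifts → no net half-wave offset.
So the condition for constructive reflection is 2 n t = m λ.
The smallest nonzero thickness corresponds to m = 1: t = m λ / (2 n) = 1.00 × 461 / (2 × 1.94) = 119 nm.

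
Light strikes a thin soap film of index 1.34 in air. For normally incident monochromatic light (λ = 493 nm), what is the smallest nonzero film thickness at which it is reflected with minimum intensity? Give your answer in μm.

0.184 μm

At the upper boundary (n = 1.0 to n = 1.34) the reflected ray undergoes a half-wave phase shift.
Bottom surface (1.34 → 1.0): reflection off a lower-index medium gives no phase shift.
Net: one phase inversion between the two reflected rays.
For dark reflection here: 2 n t = m λ.
The smallest nonzero thickness corresponds to m = 1: t = m λ / (2 n) = 1.00 × 493 / (2 × 1.34) = 184 nm.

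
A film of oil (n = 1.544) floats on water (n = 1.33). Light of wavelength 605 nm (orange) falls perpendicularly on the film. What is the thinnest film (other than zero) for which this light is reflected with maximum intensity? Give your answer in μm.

0.0980 μm

At the upper boundary (n = 1.0 to n = 1.544) the reflected ray undergoes a half-wave phase shift.
Bottom surface (1.544 → 1.33): reflection off a lower-index medium gives no phase shift.
Net: one phase inversion between the two reflected rays.
With one net inversion, constructive interference in reflection requires 2 n t = (m + ½) λ.
Minimum at m = 0: t = λ / (4 n) = 605 / (4 × 1.544) = 98.0 nm.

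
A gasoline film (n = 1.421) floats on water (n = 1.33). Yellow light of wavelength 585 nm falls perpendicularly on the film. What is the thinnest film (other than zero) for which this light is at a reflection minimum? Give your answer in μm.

0.206 μm

Ray reflecting at the top interface goes from n = 1.0 toward n = 1.421: a half-wave phase shift.
Ray reflecting at the bottom interface goes from n = 1.421 toward n = 1.33: no phase shift.
The two reflections differ by half a wavelength.
With one net inversion, destructive interference in reflection requires 2 n t = m λ.
Minimum nonzero at m = 1: t = λ / (2 n) = 585 / (2 × 1.421) = 206 nm.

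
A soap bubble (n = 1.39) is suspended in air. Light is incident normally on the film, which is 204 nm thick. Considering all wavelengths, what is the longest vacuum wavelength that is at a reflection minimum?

At the upper boundary (n = 1.0 to n = 1.39) the reflected ray undergoes a half-wave phase shift.
Bottom surface (1.39 → 1.0): reflection off a lower-index medium gives no phase shift.
The two reflections differ by half a wavelength.
With one net inversion, destructive interference in reflection requires 2 n t = m λ.
λ = 2 n t / m. The longest wavelength is m = 1: λ = 2 × 1.39 × 204 / 1.00 = 567 nm.

567 nm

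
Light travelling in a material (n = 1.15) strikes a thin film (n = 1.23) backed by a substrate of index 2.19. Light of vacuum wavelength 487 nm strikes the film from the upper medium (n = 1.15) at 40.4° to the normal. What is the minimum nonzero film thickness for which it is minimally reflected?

124 nm

Ray reflecting at the top interface goes from n = 1.15 toward n = 1.23: a half-wave phase shift.
At the lower boundary (n = 1.23 to n = 2.19) the reflected ray undergoes a half-wave phase shift.
The two reflections carry the same phase change, so no net offset.
So the condition for destructive reflection is 2 n t cos θ_r = (m + ½) λ.
Snell's law: 1.15 sin 40.4° = 1.23 sin θ_r → sin θ_r = 0.606, cos θ_r = 0.795.
Minimum at m = 0: t = λ / (4 n cos θ_r) = 487 / (4 × 1.23 × 0.795) = 124 nm.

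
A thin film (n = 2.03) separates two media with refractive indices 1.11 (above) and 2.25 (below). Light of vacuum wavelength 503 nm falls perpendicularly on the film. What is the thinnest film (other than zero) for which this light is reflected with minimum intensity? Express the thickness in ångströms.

619 Å

At the upper boundary (n = 1.11 to n = 2.03) the reflected ray undergoes a half-wave phase shift.
At the lower boundary (n = 2.03 to n = 2.25) the reflected ray undergoes a half-wave phase shift.
Net: no relative phase inversion (both shifts match).
So the condition for destructive reflection is 2 n t = (m + ½) λ.
Minimum at m = 0: t = λ / (4 n) = 503 / (4 × 2.03) = 61.9 nm.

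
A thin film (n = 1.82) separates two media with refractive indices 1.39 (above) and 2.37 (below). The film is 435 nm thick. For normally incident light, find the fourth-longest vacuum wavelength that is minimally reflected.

452 nm

Ray reflecting at the top interface goes from n = 1.39 toward n = 1.82: a half-wave phase shift.
Bottom surface (1.82 → 2.37): reflection off a higher-index medium gives a half-wave phase shift.
The two reflections carry the same phase change, so no net offset.
So the condition for destructive reflection is 2 n t = (m + ½) λ.
λ = 2 n t / (m + ½). The fourth-longest wavelength is m = 3: λ = 2 × 1.82 × 435 / 3.50 = 452 nm.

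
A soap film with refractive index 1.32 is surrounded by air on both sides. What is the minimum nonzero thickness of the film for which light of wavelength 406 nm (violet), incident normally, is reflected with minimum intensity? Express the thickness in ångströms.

At the upper boundary (n = 1.0 to n = 1.32) the reflected ray undergoes a half-wave phase shift.
At the lower boundary (n = 1.32 to n = 1.0) the reflected ray undergoes no phase shift.
Net: one phase inversion between the two reflected rays.
With one net inversion, destructive interference in reflection requires 2 n t = m λ.
Minimum nonzero at m = 1: t = λ / (2 n) = 406 / (2 × 1.32) = 154 nm.

1538 Å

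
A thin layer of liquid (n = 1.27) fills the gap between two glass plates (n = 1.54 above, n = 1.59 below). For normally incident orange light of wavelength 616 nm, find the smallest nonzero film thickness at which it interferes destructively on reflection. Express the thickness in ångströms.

2425 Å

Ray reflecting at the top interface goes from n = 1.54 toward n = 1.27: no phase shift.
Bottom surface (1.27 → 1.59): reflection off a higher-index medium gives a half-wave phase shift.
Net: one phase inversion between the two reflected rays.
For dark reflection here: 2 n t = m λ.
Minimum nonzero at m = 1: t = λ / (2 n) = 616 / (2 × 1.27) = 243 nm.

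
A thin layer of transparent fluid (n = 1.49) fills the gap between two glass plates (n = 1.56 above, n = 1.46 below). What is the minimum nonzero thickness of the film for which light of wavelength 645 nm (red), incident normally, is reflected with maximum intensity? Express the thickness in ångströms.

2164 Å

At the upper boundary (n = 1.56 to n = 1.49) the reflected ray undergoes no phase shift.
Bottom surface (1.49 → 1.46): reflection off a lower-index medium gives no phase shift.
Net: no relative phase inversion (both shifts match).
So the condition for constructive reflection is 2 n t = m λ.
Minimum nonzero at m = 1: t = λ / (2 n) = 645 / (2 × 1.49) = 216 nm.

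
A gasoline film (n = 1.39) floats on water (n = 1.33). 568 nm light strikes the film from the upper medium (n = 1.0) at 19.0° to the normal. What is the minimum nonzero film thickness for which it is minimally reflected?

Ray reflecting at the top interface goes from n = 1.0 toward n = 1.39: a half-wave phase shift.
At the lower boundary (n = 1.39 to n = 1.33) the reflected ray undergoes no phase shift.
Net: one phase inversion between the two reflected rays.
With one net inversion, destructive interference in reflection requires 2 n t cos θ_r = m λ.
Snell's law: 1.0 sin 19.0° = 1.39 sin θ_r → sin θ_r = 0.234, cos θ_r = 0.972.
Minimum nonzero at m = 1: t = λ / (2 n cos θ_r) = 568 / (2 × 1.39 × 0.972) = 210 nm.

210 nm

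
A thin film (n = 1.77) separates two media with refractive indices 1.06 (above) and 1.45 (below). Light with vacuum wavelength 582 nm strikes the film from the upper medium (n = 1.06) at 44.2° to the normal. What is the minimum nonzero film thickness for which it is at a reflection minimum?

181 nm

Top surface (1.06 → 1.77): reflection off a higher-index medium gives a half-wave phase shift.
Bottom surface (1.77 → 1.45): reflection off a lower-index medium gives no phase shift.
The two reflections differ by half a wavelength.
For weak reflection here: 2 n t cos θ_r = m λ.
Snell's law: 1.06 sin 44.2° = 1.77 sin θ_r → sin θ_r = 0.418, cos θ_r = 0.909.
Minimum nonzero at m = 1: t = λ / (2 n cos θ_r) = 582 / (2 × 1.77 × 0.909) = 181 nm.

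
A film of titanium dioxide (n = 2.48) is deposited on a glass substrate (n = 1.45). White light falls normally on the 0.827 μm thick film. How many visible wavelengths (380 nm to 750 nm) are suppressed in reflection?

At the upper boundary (n = 1.0 to n = 2.48) the reflected ray undergoes a half-wave phase shift.
At the lower boundary (n = 2.48 to n = 1.45) the reflected ray undergoes no phase shift.
Net: one phase inversion between the two reflected rays.
With one net inversion, destructive interference in reflection requires 2 n t = m λ.
λ = 2 n t / m = 4102 / m nm.
m=5: 820 nm (IR); m=6: 684 nm (visible); m=7: 586 nm (visible); m=8: 513 nm (visible); m=9: 456 nm (visible); m=10: 410 nm (visible); m=11: 373 nm (UV).

5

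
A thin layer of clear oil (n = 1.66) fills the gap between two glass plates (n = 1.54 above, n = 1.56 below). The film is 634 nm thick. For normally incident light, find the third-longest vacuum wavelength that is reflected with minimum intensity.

702 nm

Top surface (1.54 → 1.66): reflection off a higher-index medium gives a half-wave phase shift.
Bottom surface (1.66 → 1.56): reflection off a lower-index medium gives no phase shift.
The two reflections differ by half a wavelength.
For weak reflection here: 2 n t = m λ.
λ = 2 n t / m. The third-longest wavelength is m = 3: λ = 2 × 1.66 × 634 / 3.00 = 702 nm.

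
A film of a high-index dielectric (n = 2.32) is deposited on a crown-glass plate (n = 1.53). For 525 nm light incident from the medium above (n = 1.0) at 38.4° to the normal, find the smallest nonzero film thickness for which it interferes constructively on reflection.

Top surface (1.0 → 2.32): reflection off a higher-index medium gives a half-wave phase shift.
Ray reflecting at the bottom interface goes from n = 2.32 toward n = 1.53: no phase shift.
Exactly one π shift → a net half-wave offset.
For strong reflection here: 2 n t cos θ_r = (m + ½) λ.
Snell's law: 1.0 sin 38.4° = 2.32 sin θ_r → sin θ_r = 0.268, cos θ_r = 0.963.
Minimum at m = 0: t = λ / (4 n cos θ_r) = 525 / (4 × 2.32 × 0.963) = 58.7 nm.

58.7 nm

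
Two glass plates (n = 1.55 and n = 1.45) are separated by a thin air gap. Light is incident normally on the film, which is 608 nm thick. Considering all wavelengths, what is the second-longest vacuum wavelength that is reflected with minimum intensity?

608 nm

Ray reflecting at the top interface goes from n = 1.55 toward n = 1.0: no phase shift.
At the lower boundary (n = 1.0 to n = 1.45) the reflected ray undergoes a half-wave phase shift.
Exactly one π shift → a net half-wave offset.
So the condition for destructive reflection is 2 n t = m λ.
λ = 2 n t / m. The second-longest wavelength is m = 2: λ = 2 × 1.0 × 608 / 2.00 = 608 nm.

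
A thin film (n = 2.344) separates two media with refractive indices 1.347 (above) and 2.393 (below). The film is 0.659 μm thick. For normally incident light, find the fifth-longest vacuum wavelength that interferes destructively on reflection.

687 nm

Top surface (1.347 → 2.344): reflection off a higher-index medium gives a half-wave phase shift.
Bottom surface (2.344 → 2.393): reflection off a higher-index medium gives a half-wave phase shift.
The two reflections carry the same phase change, so no net offset.
For weak reflection here: 2 n t = (m + ½) λ.
λ = 2 n t / (m + ½). The fifth-longest wavelength is m = 4: λ = 2 × 2.344 × 659 / 4.50 = 687 nm.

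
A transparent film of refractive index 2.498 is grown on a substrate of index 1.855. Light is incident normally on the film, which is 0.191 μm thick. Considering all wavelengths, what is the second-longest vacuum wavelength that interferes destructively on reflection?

At the upper boundary (n = 1.0 to n = 2.498) the reflected ray undergoes a half-wave phase shift.
Bottom surface (2.498 → 1.855): reflection off a lower-index medium gives no phase shift.
Net: one phase inversion between the two reflected rays.
With one net inversion, destructive interference in reflection requires 2 n t = m λ.
λ = 2 n t / m. The second-longest wavelength is m = 2: λ = 2 × 2.498 × 191 / 2.00 = 477 nm.

477 nm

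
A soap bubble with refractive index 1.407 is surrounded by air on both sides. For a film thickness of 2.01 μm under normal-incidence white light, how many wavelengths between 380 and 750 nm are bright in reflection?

7

Ray reflecting at the top interface goes from n = 1.0 toward n = 1.407: a half-wave phase shift.
Bottom surface (1.407 → 1.0): reflection off a lower-index medium gives no phase shift.
Exactly one π shift → a net half-wave offset.
So the condition for constructive reflection is 2 n t = (m + ½) λ.
λ = 2 n t / (m + ½) = 5656 / (m + ½) nm.
m=7: 754 nm (IR); m=8: 665 nm (visible); m=9: 595 nm (visible); m=10: 539 nm (visible); m=11: 492 nm (visible); m=12: 452 nm (visible); m=13: 419 nm (visible); m=14: 390 nm (visible); m=15: 365 nm (UV).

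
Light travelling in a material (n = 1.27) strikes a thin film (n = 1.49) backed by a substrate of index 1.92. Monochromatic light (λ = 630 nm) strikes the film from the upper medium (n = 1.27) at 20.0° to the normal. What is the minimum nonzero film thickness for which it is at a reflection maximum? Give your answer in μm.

0.221 μm

Ray reflecting at the top interface goes from n = 1.27 toward n = 1.49: a half-wave phase shift.
At the lower boundary (n = 1.49 to n = 1.92) the reflected ray undergoes a half-wave phase shift.
The two reflections carry the same phase change, so no net offset.
With no net inversion, constructive interference in reflection requires 2 n t cos θ_r = m λ.
Snell's law: 1.27 sin 20.0° = 1.49 sin θ_r → sin θ_r = 0.292, cos θ_r = 0.957.
Minimum nonzero at m = 1: t = λ / (2 n cos θ_r) = 630 / (2 × 1.49 × 0.957) = 221 nm.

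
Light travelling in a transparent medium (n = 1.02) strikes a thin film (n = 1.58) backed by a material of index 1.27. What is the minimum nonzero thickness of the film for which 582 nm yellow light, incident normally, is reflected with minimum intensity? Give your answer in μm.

0.184 μm

Ray reflecting at the top interface goes from n = 1.02 toward n = 1.58: a half-wave phase shift.
At the lower boundary (n = 1.58 to n = 1.27) the reflected ray undergoes no phase shift.
Exactly one π shift → a net half-wave offset.
For weak reflection here: 2 n t = m λ.
Minimum nonzero at m = 1: t = λ / (2 n) = 582 / (2 × 1.58) = 184 nm.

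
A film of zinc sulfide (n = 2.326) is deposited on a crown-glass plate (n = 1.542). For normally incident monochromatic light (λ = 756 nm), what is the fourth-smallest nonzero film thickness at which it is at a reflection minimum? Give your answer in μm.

At the upper boundary (n = 1.0 to n = 2.326) the reflected ray undergoes a half-wave phase shift.
Ray reflecting at the bottom interface goes from n = 2.326 toward n = 1.542: no phase shift.
Exactly one π shift → a net half-wave offset.
With one net inversion, destructive interference in reflection requires 2 n t = m λ.
The fourth-smallest nonzero thickness corresponds to m = 4: t = m λ / (2 n) = 4.00 × 756 / (2 × 2.326) = 650 nm.

0.650 μm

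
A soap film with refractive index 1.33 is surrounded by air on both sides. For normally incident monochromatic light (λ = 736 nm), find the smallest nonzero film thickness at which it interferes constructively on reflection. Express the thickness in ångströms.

Top surface (1.0 → 1.33): reflection off a higher-index medium gives a half-wave phase shift.
Bottom surface (1.33 → 1.0): reflection off a lower-index medium gives no phase shift.
Net: one phase inversion between the two reflected rays.
For maximum reflection here: 2 n t = (m + ½) λ.
Minimum at m = 0: t = λ / (4 n) = 736 / (4 × 1.33) = 138 nm.

1383 Å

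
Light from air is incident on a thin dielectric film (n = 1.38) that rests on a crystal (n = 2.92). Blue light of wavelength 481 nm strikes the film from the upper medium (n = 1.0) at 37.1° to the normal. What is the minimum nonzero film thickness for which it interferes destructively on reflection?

96.9 nm

Ray reflecting at the top interface goes from n = 1.0 toward n = 1.38: a half-wave phase shift.
Bottom surface (1.38 → 2.92): reflection off a higher-index medium gives a half-wave phase shift.
The two reflections carry the same phase change, so no net offset.
For weak reflection here: 2 n t cos θ_r = (m + ½) λ.
Snell's law: 1.0 sin 37.1° = 1.38 sin θ_r → sin θ_r = 0.437, cos θ_r = 0.899.
Minimum at m = 0: t = λ / (4 n cos θ_r) = 481 / (4 × 1.38 × 0.899) = 96.9 nm.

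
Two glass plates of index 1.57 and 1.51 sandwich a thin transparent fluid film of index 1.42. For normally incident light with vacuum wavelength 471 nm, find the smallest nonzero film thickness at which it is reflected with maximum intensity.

At the upper boundary (n = 1.57 to n = 1.42) the reflected ray undergoes no phase shift.
Ray reflecting at the bottom interface goes from n = 1.42 toward n = 1.51: a half-wave phase shift.
The two reflections differ by half a wavelength.
With one net inversion, constructive interference in reflection requires 2 n t = (m + ½) λ.
Minimum at m = 0: t = λ / (4 n) = 471 / (4 × 1.42) = 82.9 nm.

82.9 nm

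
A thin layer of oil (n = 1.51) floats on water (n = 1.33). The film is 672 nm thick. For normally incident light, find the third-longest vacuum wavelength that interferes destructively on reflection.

Top surface (1.0 → 1.51): reflection off a higher-index medium gives a half-wave phase shift.
At the lower boundary (n = 1.51 to n = 1.33) the reflected ray undergoes no phase shift.
The two reflections differ by half a wavelength.
So the condition for destructive reflection is 2 n t = m λ.
λ = 2 n t / m. The third-longest wavelength is m = 3: λ = 2 × 1.51 × 672 / 3.00 = 676 nm.

676 nm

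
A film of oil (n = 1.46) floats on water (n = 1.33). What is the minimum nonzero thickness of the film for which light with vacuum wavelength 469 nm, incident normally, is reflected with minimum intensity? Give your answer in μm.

0.161 μm

Ray reflecting at the top interface goes from n = 1.0 toward n = 1.46: a half-wave phase shift.
Bottom surface (1.46 → 1.33): reflection off a lower-index medium gives no phase shift.
The two reflections differ by half a wavelength.
For weak reflection here: 2 n t = m λ.
Minimum nonzero at m = 1: t = λ / (2 n) = 469 / (2 × 1.46) = 161 nm.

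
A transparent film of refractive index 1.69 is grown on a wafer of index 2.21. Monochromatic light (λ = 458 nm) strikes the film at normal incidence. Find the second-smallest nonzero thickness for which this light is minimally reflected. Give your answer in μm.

0.203 μm

At the upper boundary (n = 1.0 to n = 1.69) the reflected ray undergoes a half-wave phase shift.
At the lower boundary (n = 1.69 to n = 2.21) the reflected ray undergoes a half-wave phase shift.
Net: no relative phase inversion (both shifts match).
For minimum reflection here: 2 n t = (m + ½) λ.
The second-smallest nonzero thickness corresponds to m = 1: t = (m + ½) λ / (2 n) = 1.50 × 458 / (2 × 1.69) = 203 nm.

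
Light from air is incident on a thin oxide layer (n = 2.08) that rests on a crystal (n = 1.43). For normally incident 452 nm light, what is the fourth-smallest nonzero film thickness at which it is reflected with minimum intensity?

Ray reflecting at the top interface goes from n = 1.0 toward n = 2.08: a half-wave phase shift.
Bottom surface (2.08 → 1.43): reflection off a lower-index medium gives no phase shift.
Exactly one π shift → a net half-wave offset.
For weak reflection here: 2 n t = m λ.
The fourth-smallest nonzero thickness corresponds to m = 4: t = m λ / (2 n) = 4.00 × 452 / (2 × 2.08) = 435 nm.

435 nm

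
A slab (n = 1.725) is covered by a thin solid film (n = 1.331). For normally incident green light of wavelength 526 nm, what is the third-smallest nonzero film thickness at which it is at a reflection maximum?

593 nm

At the upper boundary (n = 1.0 to n = 1.331) the reflected ray undergoes a half-wave phase shift.
At the lower boundary (n = 1.331 to n = 1.725) the reflected ray undergoes a half-wave phase shift.
Net: no relative phase inversion (both shifts match).
So the condition for constructive reflection is 2 n t = m λ.
The third-smallest nonzero thickness corresponds to m = 3: t = m λ / (2 n) = 3.00 × 526 / (2 × 1.331) = 593 nm.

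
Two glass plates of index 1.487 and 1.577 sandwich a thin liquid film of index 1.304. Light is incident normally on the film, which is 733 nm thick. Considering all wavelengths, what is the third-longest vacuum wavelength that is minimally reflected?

637 nm

Top surface (1.487 → 1.304): reflection off a lower-index medium gives no phase shift.
Ray reflecting at the bottom interface goes from n = 1.304 toward n = 1.577: a half-wave phase shift.
The two reflections differ by half a wavelength.
For dark reflection here: 2 n t = m λ.
λ = 2 n t / m. The third-longest wavelength is m = 3: λ = 2 × 1.304 × 733 / 3.00 = 637 nm.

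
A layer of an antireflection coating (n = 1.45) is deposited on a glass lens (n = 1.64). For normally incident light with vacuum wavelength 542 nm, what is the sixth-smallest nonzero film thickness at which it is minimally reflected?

1028 nm

Top surface (1.0 → 1.45): reflection off a higher-index medium gives a half-wave phase shift.
Bottom surface (1.45 → 1.64): reflection off a higher-index medium gives a half-wave phase shift.
Zero or two π shifts → no net half-wave offset.
For minimum reflection here: 2 n t = (m + ½) λ.
The sixth-smallest nonzero thickness corresponds to m = 5: t = (m + ½) λ / (2 n) = 5.50 × 542 / (2 × 1.45) = 1028 nm.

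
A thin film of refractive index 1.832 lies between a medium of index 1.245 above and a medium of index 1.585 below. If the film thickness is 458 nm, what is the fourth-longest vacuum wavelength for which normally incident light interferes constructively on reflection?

479 nm

Top surface (1.245 → 1.832): reflection off a higher-index medium gives a half-wave phase shift.
Bottom surface (1.832 → 1.585): reflection off a lower-index medium gives no phase shift.
The two reflections differ by half a wavelength.
With one net inversion, constructive interference in reflection requires 2 n t = (m + ½) λ.
λ = 2 n t / (m + ½). The fourth-longest wavelength is m = 3: λ = 2 × 1.832 × 458 / 3.50 = 479 nm.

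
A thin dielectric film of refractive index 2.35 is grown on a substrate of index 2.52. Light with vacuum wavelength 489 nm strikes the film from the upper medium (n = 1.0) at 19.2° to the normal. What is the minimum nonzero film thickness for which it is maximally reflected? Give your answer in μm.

Ray reflecting at the top interface goes from n = 1.0 toward n = 2.35: a half-wave phase shift.
Bottom surface (2.35 → 2.52): reflection off a higher-index medium gives a half-wave phase shift.
The two reflections carry the same phase change, so no net offset.
For bright reflection here: 2 n t cos θ_r = m λ.
Snell's law: 1.0 sin 19.2° = 2.35 sin θ_r → sin θ_r = 0.140, cos θ_r = 0.990.
Minimum nonzero at m = 1: t = λ / (2 n cos θ_r) = 489 / (2 × 2.35 × 0.990) = 105 nm.

0.105 μm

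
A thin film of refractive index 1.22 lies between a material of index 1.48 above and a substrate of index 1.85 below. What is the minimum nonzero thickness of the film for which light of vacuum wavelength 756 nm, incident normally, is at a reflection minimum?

Top surface (1.48 → 1.22): reflection off a lower-index medium gives no phase shift.
At the lower boundary (n = 1.22 to n = 1.85) the reflected ray undergoes a half-wave phase shift.
Exactly one π shift → a net half-wave offset.
So the condition for destructive reflection is 2 n t = m λ.
Minimum nonzero at m = 1: t = λ / (2 n) = 756 / (2 × 1.22) = 310 nm.

310 nm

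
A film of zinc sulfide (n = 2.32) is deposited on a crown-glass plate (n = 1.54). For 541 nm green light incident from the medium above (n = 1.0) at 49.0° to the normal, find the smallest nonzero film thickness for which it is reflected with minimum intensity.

123 nm

At the upper boundary (n = 1.0 to n = 2.32) the reflected ray undergoes a half-wave phase shift.
Ray reflecting at the bottom interface goes from n = 2.32 toward n = 1.54: no phase shift.
Net: one phase inversion between the two reflected rays.
So the condition for destructive reflection is 2 n t cos θ_r = m λ.
Snell's law: 1.0 sin 49.0° = 2.32 sin θ_r → sin θ_r = 0.325, cos θ_r = 0.946.
Minimum nonzero at m = 1: t = λ / (2 n cos θ_r) = 541 / (2 × 2.32 × 0.946) = 123 nm.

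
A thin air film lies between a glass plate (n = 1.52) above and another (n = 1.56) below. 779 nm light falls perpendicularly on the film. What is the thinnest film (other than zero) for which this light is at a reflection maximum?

Ray reflecting at the top interface goes from n = 1.52 toward n = 1.0: no phase shift.
At the lower boundary (n = 1.0 to n = 1.56) the reflected ray undergoes a half-wave phase shift.
Net: one phase inversion between the two reflected rays.
With one net inversion, constructive interference in reflection requires 2 n t = (m + ½) λ.
Minimum at m = 0: t = λ / (4 n) = 779 / (4 × 1.0) = 195 nm.

195 nm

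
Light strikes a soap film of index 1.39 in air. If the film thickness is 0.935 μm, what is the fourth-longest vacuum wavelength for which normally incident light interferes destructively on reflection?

Ray reflecting at the top interface goes from n = 1.0 toward n = 1.39: a half-wave phase shift.
At the lower boundary (n = 1.39 to n = 1.0) the reflected ray undergoes no phase shift.
The two reflections differ by half a wavelength.
So the condition for destructive reflection is 2 n t = m λ.
λ = 2 n t / m. The fourth-longest wavelength is m = 4: λ = 2 × 1.39 × 935 / 4.00 = 650 nm.

650 nm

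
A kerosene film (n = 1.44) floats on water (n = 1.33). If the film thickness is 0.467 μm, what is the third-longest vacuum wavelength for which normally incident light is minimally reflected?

At the upper boundary (n = 1.0 to n = 1.44) the reflected ray undergoes a half-wave phase shift.
At the lower boundary (n = 1.44 to n = 1.33) the reflected ray undergoes no phase shift.
Exactly one π shift → a net half-wave offset.
With one net inversion, destructive interference in reflection requires 2 n t = m λ.
λ = 2 n t / m. The third-longest wavelength is m = 3: λ = 2 × 1.44 × 467 / 3.00 = 448 nm.

448 nm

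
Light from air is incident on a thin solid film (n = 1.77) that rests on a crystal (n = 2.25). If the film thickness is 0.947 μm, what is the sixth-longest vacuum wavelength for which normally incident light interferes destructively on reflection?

Top surface (1.0 → 1.77): reflection off a higher-index medium gives a half-wave phase shift.
Ray reflecting at the bottom interface goes from n = 1.77 toward n = 2.25: a half-wave phase shift.
The two reflections carry the same phase change, so no net offset.
For minimum reflection here: 2 n t = (m + ½) λ.
λ = 2 n t / (m + ½). The sixth-longest wavelength is m = 5: λ = 2 × 1.77 × 947 / 5.50 = 610 nm.

610 nm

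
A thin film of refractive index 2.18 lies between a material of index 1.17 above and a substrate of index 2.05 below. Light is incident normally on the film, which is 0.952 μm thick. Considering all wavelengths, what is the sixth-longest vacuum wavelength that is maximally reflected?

Top surface (1.17 → 2.18): reflection off a higher-index medium gives a half-wave phase shift.
Ray reflecting at the bottom interface goes from n = 2.18 toward n = 2.05: no phase shift.
The two reflections differ by half a wavelength.
So the condition for constructive reflection is 2 n t = (m + ½) λ.
λ = 2 n t / (m + ½). The sixth-longest wavelength is m = 5: λ = 2 × 2.18 × 952 / 5.50 = 755 nm.

755 nm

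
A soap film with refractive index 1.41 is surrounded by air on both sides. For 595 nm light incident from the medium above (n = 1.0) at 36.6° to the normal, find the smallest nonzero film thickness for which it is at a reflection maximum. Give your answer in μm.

0.116 μm

At the upper boundary (n = 1.0 to n = 1.41) the reflected ray undergoes a half-wave phase shift.
Ray reflecting at the bottom interface goes from n = 1.41 toward n = 1.0: no phase shift.
Exactly one π shift → a net half-wave offset.
So the condition for constructive reflection is 2 n t cos θ_r = (m + ½) λ.
Snell's law: 1.0 sin 36.6° = 1.41 sin θ_r → sin θ_r = 0.423, cos θ_r = 0.906.
Minimum at m = 0: t = λ / (4 n cos θ_r) = 595 / (4 × 1.41 × 0.906) = 116 nm.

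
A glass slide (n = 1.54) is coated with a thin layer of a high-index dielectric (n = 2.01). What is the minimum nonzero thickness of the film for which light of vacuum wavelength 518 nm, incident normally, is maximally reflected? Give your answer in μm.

At the upper boundary (n = 1.0 to n = 2.01) the reflected ray undergoes a half-wave phase shift.
Bottom surface (2.01 → 1.54): reflection off a lower-index medium gives no phase shift.
The two reflections differ by half a wavelength.
So the condition for constructive reflection is 2 n t = (m + ½) λ.
Minimum at m = 0: t = λ / (4 n) = 518 / (4 × 2.01) = 64.4 nm.

0.0644 μm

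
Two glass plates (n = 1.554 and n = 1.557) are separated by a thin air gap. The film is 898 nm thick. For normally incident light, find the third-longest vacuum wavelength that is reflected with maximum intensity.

718 nm

At the upper boundary (n = 1.554 to n = 1.0) the reflected ray undergoes no phase shift.
At the lower boundary (n = 1.0 to n = 1.557) the reflected ray undergoes a half-wave phase shift.
Exactly one π shift → a net half-wave offset.
For maximum reflection here: 2 n t = (m + ½) λ.
λ = 2 n t / (m + ½). The third-longest wavelength is m = 2: λ = 2 × 1.0 × 898 / 2.50 = 718 nm.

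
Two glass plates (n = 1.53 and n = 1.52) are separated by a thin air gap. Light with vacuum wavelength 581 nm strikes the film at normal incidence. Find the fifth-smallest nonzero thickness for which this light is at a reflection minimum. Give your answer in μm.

Top surface (1.53 → 1.0): reflection off a lower-index medium gives no phase shift.
At the lower boundary (n = 1.0 to n = 1.52) the reflected ray undergoes a half-wave phase shift.
Net: one phase inversion between the two reflected rays.
So the condition for destructive reflection is 2 n t = m λ.
The fifth-smallest nonzero thickness corresponds to m = 5: t = m λ / (2 n) = 5.00 × 581 / (2 × 1.0) = 1453 nm.

1.45 μm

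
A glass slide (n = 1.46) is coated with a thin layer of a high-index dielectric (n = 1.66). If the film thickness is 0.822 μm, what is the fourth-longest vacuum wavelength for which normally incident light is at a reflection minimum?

Ray reflecting at the top interface goes from n = 1.0 toward n = 1.66: a half-wave phase shift.
Bottom surface (1.66 → 1.46): reflection off a lower-index medium gives no phase shift.
Net: one phase inversion between the two reflected rays.
So the condition for destructive reflection is 2 n t = m λ.
λ = 2 n t / m. The fourth-longest wavelength is m = 4: λ = 2 × 1.66 × 822 / 4.00 = 682 nm.

682 nm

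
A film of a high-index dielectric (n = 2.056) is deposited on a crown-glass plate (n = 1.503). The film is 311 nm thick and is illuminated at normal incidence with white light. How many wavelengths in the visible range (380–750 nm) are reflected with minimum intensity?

2

Top surface (1.0 → 2.056): reflection off a higher-index medium gives a half-wave phase shift.
Bottom surface (2.056 → 1.503): reflection off a lower-index medium gives no phase shift.
The two reflections differ by half a wavelength.
For dark reflection here: 2 n t = m λ.
λ = 2 n t / m = 1279 / m nm.
m=1: 1279 nm (IR); m=2: 639 nm (visible); m=3: 426 nm (visible); m=4: 320 nm (UV).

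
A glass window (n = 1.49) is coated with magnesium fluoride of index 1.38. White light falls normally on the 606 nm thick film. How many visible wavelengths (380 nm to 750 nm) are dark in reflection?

2

At the upper boundary (n = 1.0 to n = 1.38) the reflected ray undergoes a half-wave phase shift.
At the lower boundary (n = 1.38 to n = 1.49) the reflected ray undergoes a half-wave phase shift.
Zero or two π shifts → no net half-wave offset.
So the condition for destructive reflection is 2 n t = (m + ½) λ.
λ = 2 n t / (m + ½) = 1673 / (m + ½) nm.
m=1: 1115 nm (IR); m=2: 669 nm (visible); m=3: 478 nm (visible); m=4: 372 nm (UV).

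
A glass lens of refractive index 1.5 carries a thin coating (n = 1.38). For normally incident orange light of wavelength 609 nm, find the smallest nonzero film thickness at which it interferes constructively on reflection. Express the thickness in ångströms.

Ray reflecting at the top interface goes from n = 1.0 toward n = 1.38: a half-wave phase shift.
Ray reflecting at the bottom interface goes from n = 1.38 toward n = 1.5: a half-wave phase shift.
Net: no relative phase inversion (both shifts match).
So the condition for constructive reflection is 2 n t = m λ.
Minimum nonzero at m = 1: t = λ / (2 n) = 609 / (2 × 1.38) = 221 nm.

2207 Å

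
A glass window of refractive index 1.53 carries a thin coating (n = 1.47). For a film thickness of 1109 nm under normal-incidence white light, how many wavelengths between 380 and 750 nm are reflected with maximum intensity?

Ray reflecting at the top interface goes from n = 1.0 toward n = 1.47: a half-wave phase shift.
Ray reflecting at the bottom interface goes from n = 1.47 toward n = 1.53: a half-wave phase shift.
Net: no relative phase inversion (both shifts match).
For maximum reflection here: 2 n t = m λ.
λ = 2 n t / m = 3260 / m nm.
m=4: 815 nm (IR); m=5: 652 nm (visible); m=6: 543 nm (visible); m=7: 466 nm (visible); m=8: 408 nm (visible); m=9: 362 nm (UV).

4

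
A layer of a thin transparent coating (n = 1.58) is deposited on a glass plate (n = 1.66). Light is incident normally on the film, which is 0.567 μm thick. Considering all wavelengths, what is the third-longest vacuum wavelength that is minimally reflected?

717 nm

Top surface (1.0 → 1.58): reflection off a higher-index medium gives a half-wave phase shift.
Ray reflecting at the bottom interface goes from n = 1.58 toward n = 1.66: a half-wave phase shift.
Zero or two π shifts → no net half-wave offset.
For dark reflection here: 2 n t = (m + ½) λ.
λ = 2 n t / (m + ½). The third-longest wavelength is m = 2: λ = 2 × 1.58 × 567 / 2.50 = 717 nm.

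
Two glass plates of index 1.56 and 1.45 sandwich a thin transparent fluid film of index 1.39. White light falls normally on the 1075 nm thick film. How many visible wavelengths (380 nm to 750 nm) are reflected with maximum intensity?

4

Ray reflecting at the top interface goes from n = 1.56 toward n = 1.39: no phase shift.
Bottom surface (1.39 → 1.45): reflection off a higher-index medium gives a half-wave phase shift.
Net: one phase inversion between the two reflected rays.
For maximum reflection here: 2 n t = (m + ½) λ.
λ = 2 n t / (m + ½) = 2989 / (m + ½) nm.
m=3: 854 nm (IR); m=4: 664 nm (visible); m=5: 543 nm (visible); m=6: 460 nm (visible); m=7: 398 nm (visible); m=8: 352 nm (UV).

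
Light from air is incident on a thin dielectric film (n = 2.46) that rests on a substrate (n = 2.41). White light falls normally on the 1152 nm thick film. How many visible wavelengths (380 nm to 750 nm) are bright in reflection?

At the upper boundary (n = 1.0 to n = 2.46) the reflected ray undergoes a half-wave phase shift.
At the lower boundary (n = 2.46 to n = 2.41) the reflected ray undergoes no phase shift.
Net: one phase inversion between the two reflected rays.
So the condition for constructive reflection is 2 n t = (m + ½) λ.
λ = 2 n t / (m + ½) = 5668 / (m + ½) nm.
m=7: 756 nm (IR); m=8: 667 nm (visible); m=9: 597 nm (visible); m=10: 540 nm (visible); m=11: 493 nm (visible); m=12: 453 nm (visible); m=13: 420 nm (visible); m=14: 391 nm (visible); m=15: 366 nm (UV).

7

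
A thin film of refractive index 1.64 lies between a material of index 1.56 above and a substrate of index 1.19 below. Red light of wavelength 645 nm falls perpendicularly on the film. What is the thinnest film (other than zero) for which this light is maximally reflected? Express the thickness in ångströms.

983 Å

Ray reflecting at the top interface goes from n = 1.56 toward n = 1.64: a half-wave phase shift.
Bottom surface (1.64 → 1.19): reflection off a lower-index medium gives no phase shift.
Exactly one π shift → a net half-wave offset.
With one net inversion, constructive interference in reflection requires 2 n t = (m + ½) λ.
Minimum at m = 0: t = λ / (4 n) = 645 / (4 × 1.64) = 98.3 nm.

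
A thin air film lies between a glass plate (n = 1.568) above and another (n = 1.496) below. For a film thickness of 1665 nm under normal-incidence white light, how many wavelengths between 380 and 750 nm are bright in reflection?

At the upper boundary (n = 1.568 to n = 1.0) the reflected ray undergoes no phase shift.
At the lower boundary (n = 1.0 to n = 1.496) the reflected ray undergoes a half-wave phase shift.
Exactly one π shift → a net half-wave offset.
With one net inversion, constructive interference in reflection requires 2 n t = (m + ½) λ.
λ = 2 n t / (m + ½) = 3330 / (m + ½) nm.
m=3: 951 nm (IR); m=4: 740 nm (visible); m=5: 605 nm (visible); m=6: 512 nm (visible); m=7: 444 nm (visible); m=8: 392 nm (visible); m=9: 351 nm (UV).

5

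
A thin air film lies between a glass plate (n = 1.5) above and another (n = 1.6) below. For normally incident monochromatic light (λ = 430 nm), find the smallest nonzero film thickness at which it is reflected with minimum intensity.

Ray reflecting at the top interface goes from n = 1.5 toward n = 1.0: no phase shift.
Ray reflecting at the bottom interface goes from n = 1.0 toward n = 1.6: a half-wave phase shift.
Exactly one π shift → a net half-wave offset.
With one net inversion, destructive interference in reflection requires 2 n t = m λ.
Minimum nonzero at m = 1: t = λ / (2 n) = 430 / (2 × 1.0) = 215 nm.

215 nm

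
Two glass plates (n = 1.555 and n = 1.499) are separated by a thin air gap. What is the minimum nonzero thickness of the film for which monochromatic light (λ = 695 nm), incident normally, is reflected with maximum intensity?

174 nm

Ray reflecting at the top interface goes from n = 1.555 toward n = 1.0: no phase shift.
Ray reflecting at the bottom interface goes from n = 1.0 toward n = 1.499: a half-wave phase shift.
Exactly one π shift → a net half-wave offset.
With one net inversion, constructive interference in reflection requires 2 n t = (m + ½) λ.
Minimum at m = 0: t = λ / (4 n) = 695 / (4 × 1.0) = 174 nm.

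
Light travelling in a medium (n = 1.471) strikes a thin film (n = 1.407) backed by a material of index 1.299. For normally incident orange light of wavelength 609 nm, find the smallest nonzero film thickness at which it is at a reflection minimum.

108 nm

Ray reflecting at the top interface goes from n = 1.471 toward n = 1.407: no phase shift.
Ray reflecting at the bottom interface goes from n = 1.407 toward n = 1.299: no phase shift.
Zero or two π shifts → no net half-wave offset.
So the condition for destructive reflection is 2 n t = (m + ½) λ.
Minimum at m = 0: t = λ / (4 n) = 609 / (4 × 1.407) = 108 nm.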